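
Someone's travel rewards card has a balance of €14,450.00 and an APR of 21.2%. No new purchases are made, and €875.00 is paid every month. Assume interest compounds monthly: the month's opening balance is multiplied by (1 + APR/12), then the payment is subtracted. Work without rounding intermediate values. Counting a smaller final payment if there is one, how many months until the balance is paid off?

Monthly rate r = 21.2%/12 = 1.76667% = 0.0176667.
Recurrence: B ← B·(1+r) − €875.00.
Month 1: interest €255.28; balance after payment €13,830.28.
Month 2: interest €244.34; balance after payment €13,199.62.
Closed form: n = −ln(1 − rB₀/P)/ln(1+r) = −ln(0.70825)/ln(1.01767) ≈ 19.698, so the balance reaches zero during payment 20.

20 payments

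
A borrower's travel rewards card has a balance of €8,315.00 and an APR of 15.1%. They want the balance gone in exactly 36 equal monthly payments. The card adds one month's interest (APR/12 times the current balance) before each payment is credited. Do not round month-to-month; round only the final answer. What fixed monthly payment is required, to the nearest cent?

€288.65

Monthly rate r = 15.1%/12 = 1.25833% = 0.0125833.
Level-payment amortization: P = B₀·r / (1 − (1+r)^(−n)) = 8315.00·0.0125833 / (1 − 1.01258^(−36)).
Denominator 1 − (1+r)^(−36) = 0.362482506.
P = 104.63 / 0.362482506 ≈ 288.65.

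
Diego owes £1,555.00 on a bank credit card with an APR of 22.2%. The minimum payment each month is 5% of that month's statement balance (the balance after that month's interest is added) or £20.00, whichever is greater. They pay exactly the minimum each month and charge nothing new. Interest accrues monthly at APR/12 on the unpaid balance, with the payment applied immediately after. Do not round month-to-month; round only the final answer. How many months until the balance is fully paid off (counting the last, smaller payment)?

67 months

Monthly rate r = 22.2%/12 = 1.85% = 0.0185.
While 5% of the post-interest balance exceeds £20.00, each month B ← (B·(1+r))·(1 − 0.05), i.e. B shrinks by the factor (1+r)·0.95 = 0.96757.
This holds for months 1–42. Entering month 43 the balance is £389.48; 5% of the post-interest balance is now below £20.00, so the flat £20.00 minimum applies from here.
From month 43 a fixed £20.00 at rate r clears £389.48 in 25 more payments. Total: 42 + 25 = 67 months.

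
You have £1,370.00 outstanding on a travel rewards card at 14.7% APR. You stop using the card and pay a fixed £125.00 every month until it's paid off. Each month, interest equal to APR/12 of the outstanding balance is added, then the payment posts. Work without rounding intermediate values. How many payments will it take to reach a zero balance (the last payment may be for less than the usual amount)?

12 months

Monthly rate r = 14.7%/12 = 1.225% = 0.01225.
Recurrence: B ← B·(1+r) − £125.00.
Month 1: interest £16.78; balance after payment £1,261.78.
Month 2: interest £15.46; balance after payment £1,152.24.
Closed form: n = −ln(1 − rB₀/P)/ln(1+r) = −ln(0.86574)/ln(1.01225) ≈ 11.841, so the balance reaches zero during payment 12.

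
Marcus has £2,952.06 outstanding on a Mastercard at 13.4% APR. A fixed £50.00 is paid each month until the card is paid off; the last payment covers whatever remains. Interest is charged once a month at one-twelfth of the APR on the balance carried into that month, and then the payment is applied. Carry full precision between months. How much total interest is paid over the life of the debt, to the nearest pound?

Monthly rate r = 13.4%/12 = 1.11667% = 0.0111667.
Payoff takes n = ⌈−ln(1 − rB₀/P)/ln(1+r)⌉ = ⌈96.961⌉ = 97 payments; the last is £48.07.
Total paid = 96·£50.00 + £48.07 = £4,848.07.
Total interest = total paid − principal = £4,848.07 − £2,952.06 = £1,896.01.

£1,896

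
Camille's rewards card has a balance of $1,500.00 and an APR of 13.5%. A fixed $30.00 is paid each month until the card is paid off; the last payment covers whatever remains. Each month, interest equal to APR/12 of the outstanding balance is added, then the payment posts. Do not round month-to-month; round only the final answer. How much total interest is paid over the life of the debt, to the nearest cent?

Monthly rate r = 13.5%/12 = 1.125% = 0.01125.
Payoff takes n = ⌈−ln(1 − rB₀/P)/ln(1+r)⌉ = ⌈73.895⌉ = 74 payments; the last is $26.87.
Total paid = 73·$30.00 + $26.87 = $2,216.87.
Total interest = total paid − principal = $2,216.87 − $1,500.00 = $716.87.

$716.87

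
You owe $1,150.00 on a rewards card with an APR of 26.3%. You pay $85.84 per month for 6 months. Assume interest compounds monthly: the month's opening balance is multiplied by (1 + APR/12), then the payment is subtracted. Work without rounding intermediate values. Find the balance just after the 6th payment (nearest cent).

Monthly rate r = 26.3%/12 = 2.19167% = 0.0219167.
Each month: B ← B·(1+r) − $85.84.
Month 1: interest $25.20; balance after payment $1,089.36.
Month 2: interest $23.88; balance after payment $1,027.40.
Month 3: interest $22.52; balance after payment $964.08.
Month 4: interest $21.13; balance after payment $899.37.
Month 5: interest $19.71; balance after payment $833.24.
Month 6: interest $18.26; balance after payment $765.66.

$765.66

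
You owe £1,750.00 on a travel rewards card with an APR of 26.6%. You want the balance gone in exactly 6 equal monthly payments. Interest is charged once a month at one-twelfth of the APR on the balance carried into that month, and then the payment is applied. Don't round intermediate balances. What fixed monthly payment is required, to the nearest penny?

£314.71

Monthly rate r = 26.6%/12 = 2.21667% = 0.0221667.
Level-payment amortization: P = B₀·r / (1 − (1+r)^(−n)) = 1750.00·0.0221667 / (1 − 1.02217^(−6)).
Denominator 1 − (1+r)^(−6) = 0.123262235.
P = 38.7917 / 0.123262235 ≈ 314.71.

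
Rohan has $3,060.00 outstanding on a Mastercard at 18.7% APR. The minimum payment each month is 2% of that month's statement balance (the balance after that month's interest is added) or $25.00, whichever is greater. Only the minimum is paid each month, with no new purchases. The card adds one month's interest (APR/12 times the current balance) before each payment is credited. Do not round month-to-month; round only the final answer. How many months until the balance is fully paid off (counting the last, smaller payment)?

Monthly rate r = 18.7%/12 = 1.55833% = 0.0155833.
While 2% of the post-interest balance exceeds $25.00, each month B ← (B·(1+r))·(1 − 0.02), i.e. B shrinks by the factor (1+r)·0.98 = 0.99527.
This holds for months 1–193. Entering month 194 the balance is $1,225.91; 2% of the post-interest balance is now below $25.00, so the flat $25.00 minimum applies from here.
From month 194 a fixed $25.00 at rate r clears $1,225.91 in 94 more payments. Total: 193 + 94 = 287 months.

287 months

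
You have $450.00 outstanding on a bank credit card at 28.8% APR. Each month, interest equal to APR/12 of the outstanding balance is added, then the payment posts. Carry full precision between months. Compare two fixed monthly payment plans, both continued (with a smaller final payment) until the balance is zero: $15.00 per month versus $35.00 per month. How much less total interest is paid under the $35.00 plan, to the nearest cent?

Monthly rate r = 28.8%/12 = 2.4% = 0.024.
At $15.00/mo: n = ⌈−ln(1 − rB₀/P)/ln(1+r)⌉ = 54 payments (last $10.15); total interest = total paid − $450.00 = $355.15.
At $35.00/mo: 16 payments (last $19.65); total interest $94.65.
Interest saved = $355.15 − $94.65 = $260.50.

$260.50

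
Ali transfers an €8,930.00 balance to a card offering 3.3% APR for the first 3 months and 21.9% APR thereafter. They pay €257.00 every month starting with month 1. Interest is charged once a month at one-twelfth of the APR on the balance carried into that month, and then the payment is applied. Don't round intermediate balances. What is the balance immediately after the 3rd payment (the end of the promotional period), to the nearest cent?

€8,230.75

Promo months 1–3 at r₀ = 3.3%/12 = 0.00275; months 4+ at r₁ = 21.9%/12 = 0.01825.
After month 3: iterate B ← B·(1+r₀) − €257.00 for 3 months → €8,230.75.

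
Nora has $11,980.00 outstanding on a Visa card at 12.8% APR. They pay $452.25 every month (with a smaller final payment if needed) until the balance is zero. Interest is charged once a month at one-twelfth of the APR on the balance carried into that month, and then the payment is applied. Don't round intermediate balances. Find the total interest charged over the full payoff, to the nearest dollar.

$2,174

Monthly rate r = 12.8%/12 = 1.06667% = 0.0106667.
Payoff takes n = ⌈−ln(1 − rB₀/P)/ln(1+r)⌉ = ⌈31.297⌉ = 32 payments; the last is $134.64.
Total paid = 31·$452.25 + $134.64 = $14,154.39.
Total interest = total paid − principal = $14,154.39 − $11,980.00 = $2,174.39.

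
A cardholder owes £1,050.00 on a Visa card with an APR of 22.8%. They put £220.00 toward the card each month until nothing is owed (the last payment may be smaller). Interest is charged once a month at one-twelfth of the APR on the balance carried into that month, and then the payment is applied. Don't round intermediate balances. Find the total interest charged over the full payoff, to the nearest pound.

£61

Monthly rate r = 22.8%/12 = 1.9% = 0.019.
Payoff takes n = ⌈−ln(1 − rB₀/P)/ln(1+r)⌉ = ⌈5.051⌉ = 6 payments; the last is £11.22.
Total paid = 5·£220.00 + £11.22 = £1,111.22.
Total interest = total paid − principal = £1,111.22 − £1,050.00 = £61.22.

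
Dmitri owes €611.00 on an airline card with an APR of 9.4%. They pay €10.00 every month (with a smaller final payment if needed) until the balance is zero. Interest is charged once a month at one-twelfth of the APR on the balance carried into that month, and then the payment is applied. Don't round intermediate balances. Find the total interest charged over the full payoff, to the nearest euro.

Monthly rate r = 9.4%/12 = 0.783333% = 0.00783333.
Payoff takes n = ⌈−ln(1 − rB₀/P)/ln(1+r)⌉ = ⌈83.466⌉ = 84 payments; the last is €4.67.
Total paid = 83·€10.00 + €4.67 = €834.67.
Total interest = total paid − principal = €834.67 − €611.00 = €223.67.

€224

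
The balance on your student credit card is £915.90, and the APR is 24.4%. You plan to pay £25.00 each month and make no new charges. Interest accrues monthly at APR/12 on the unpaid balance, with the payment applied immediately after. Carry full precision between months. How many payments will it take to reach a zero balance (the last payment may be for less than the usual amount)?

68 months

Monthly rate r = 24.4%/12 = 2.03333% = 0.0203333.
Recurrence: B ← B·(1+r) − £25.00.
Month 1: interest £18.62; balance after payment £909.52.
Month 2: interest £18.49; balance after payment £903.02.
Closed form: n = −ln(1 − rB₀/P)/ln(1+r) = −ln(0.25507)/ln(1.02033) ≈ 67.872, so the balance reaches zero during payment 68.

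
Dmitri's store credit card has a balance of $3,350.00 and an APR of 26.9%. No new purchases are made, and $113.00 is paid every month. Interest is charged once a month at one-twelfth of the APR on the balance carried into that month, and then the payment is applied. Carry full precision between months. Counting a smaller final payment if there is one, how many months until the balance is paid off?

Monthly rate r = 26.9%/12 = 2.24167% = 0.0224167.
Recurrence: B ← B·(1+r) − $113.00.
Month 1: interest $75.10; balance after payment $3,312.10.
Month 2: interest $74.25; balance after payment $3,273.34.
Closed form: n = −ln(1 − rB₀/P)/ln(1+r) = −ln(0.33544)/ln(1.02242) ≈ 49.272, so the balance reaches zero during payment 50.

50 payments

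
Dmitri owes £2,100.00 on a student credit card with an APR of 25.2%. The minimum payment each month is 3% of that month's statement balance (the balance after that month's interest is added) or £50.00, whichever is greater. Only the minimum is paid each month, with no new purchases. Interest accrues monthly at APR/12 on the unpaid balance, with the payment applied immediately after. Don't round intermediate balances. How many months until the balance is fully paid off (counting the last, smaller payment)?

82 months

Monthly rate r = 25.2%/12 = 2.1% = 0.021.
While 3% of the post-interest balance exceeds £50.00, each month B ← (B·(1+r))·(1 − 0.03), i.e. B shrinks by the factor (1+r)·0.97 = 0.99037.
This holds for months 1–27. Entering month 28 the balance is £1,617.15; 3% of the post-interest balance is now below £50.00, so the flat £50.00 minimum applies from here.
From month 28 a fixed £50.00 at rate r clears £1,617.15 in 55 more payments. Total: 27 + 55 = 82 months.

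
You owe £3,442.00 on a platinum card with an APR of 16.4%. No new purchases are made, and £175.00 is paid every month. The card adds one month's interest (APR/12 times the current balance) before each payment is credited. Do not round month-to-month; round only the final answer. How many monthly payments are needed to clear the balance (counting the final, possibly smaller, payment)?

24 payments

Monthly rate r = 16.4%/12 = 1.36667% = 0.0136667.
Recurrence: B ← B·(1+r) − £175.00.
Month 1: interest £47.04; balance after payment £3,314.04.
Month 2: interest £45.29; balance after payment £3,184.33.
Closed form: n = −ln(1 − rB₀/P)/ln(1+r) = −ln(0.7312)/ln(1.01367) ≈ 23.064, so the balance reaches zero during payment 24.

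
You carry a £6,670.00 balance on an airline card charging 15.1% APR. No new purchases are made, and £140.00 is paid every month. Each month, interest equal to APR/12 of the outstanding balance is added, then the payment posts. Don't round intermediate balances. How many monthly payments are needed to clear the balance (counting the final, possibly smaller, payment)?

74 payments

Monthly rate r = 15.1%/12 = 1.25833% = 0.0125833.
Recurrence: B ← B·(1+r) − £140.00.
Month 1: interest £83.93; balance after payment £6,613.93.
Month 2: interest £83.23; balance after payment £6,557.16.
Closed form: n = −ln(1 − rB₀/P)/ln(1+r) = −ln(0.40049)/ln(1.01258) ≈ 73.176, so the balance reaches zero during payment 74.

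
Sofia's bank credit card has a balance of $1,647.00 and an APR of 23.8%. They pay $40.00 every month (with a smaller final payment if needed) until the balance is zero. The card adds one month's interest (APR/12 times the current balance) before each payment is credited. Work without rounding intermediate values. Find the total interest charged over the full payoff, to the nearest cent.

$1,808.00

Monthly rate r = 23.8%/12 = 1.98333% = 0.0198333.
Payoff takes n = ⌈−ln(1 − rB₀/P)/ln(1+r)⌉ = ⌈86.373⌉ = 87 payments; the last is $15.00.
Total paid = 86·$40.00 + $15.00 = $3,455.00.
Total interest = total paid − principal = $3,455.00 − $1,647.00 = $1,808.00.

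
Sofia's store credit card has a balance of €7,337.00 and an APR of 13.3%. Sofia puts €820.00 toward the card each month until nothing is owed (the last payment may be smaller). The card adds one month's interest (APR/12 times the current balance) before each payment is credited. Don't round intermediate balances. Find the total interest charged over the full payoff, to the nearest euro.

Monthly rate r = 13.3%/12 = 1.10833% = 0.0110833.
Payoff takes n = ⌈−ln(1 − rB₀/P)/ln(1+r)⌉ = ⌈9.475⌉ = 10 payments; the last is €390.66.
Total paid = 9·€820.00 + €390.66 = €7,770.66.
Total interest = total paid − principal = €7,770.66 − €7,337.00 = €433.66.

€434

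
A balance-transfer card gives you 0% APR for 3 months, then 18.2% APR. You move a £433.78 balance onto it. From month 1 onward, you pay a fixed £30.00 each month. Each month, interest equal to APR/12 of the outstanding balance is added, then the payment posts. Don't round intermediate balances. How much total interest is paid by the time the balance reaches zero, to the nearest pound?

£37

Promo months 1–3 at r₀ = 0%/12 = 0; months 4+ at r₁ = 18.2%/12 = 0.0151667.
After month 3 (no interest yet): B = £433.78 − 3·£30.00 = £343.78.
Then at r₁ with £30.00/mo: n₂ = −ln(1 − r₁·B/P)/ln(1+r₁) ≈ 12.68 → 13 more payments.
Total paid = 15·£30.00 + £20.55 = £470.55; interest = £470.55 − £433.78 = £36.77.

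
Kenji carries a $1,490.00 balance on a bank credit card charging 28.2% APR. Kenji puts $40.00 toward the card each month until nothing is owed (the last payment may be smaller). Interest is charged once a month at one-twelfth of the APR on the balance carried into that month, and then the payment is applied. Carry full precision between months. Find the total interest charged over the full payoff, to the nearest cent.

$2,096.18

Monthly rate r = 28.2%/12 = 2.35% = 0.0235.
Payoff takes n = ⌈−ln(1 − rB₀/P)/ln(1+r)⌉ = ⌈89.652⌉ = 90 payments; the last is $26.18.
Total paid = 89·$40.00 + $26.18 = $3,586.18.
Total interest = total paid − principal = $3,586.18 − $1,490.00 = $2,096.18.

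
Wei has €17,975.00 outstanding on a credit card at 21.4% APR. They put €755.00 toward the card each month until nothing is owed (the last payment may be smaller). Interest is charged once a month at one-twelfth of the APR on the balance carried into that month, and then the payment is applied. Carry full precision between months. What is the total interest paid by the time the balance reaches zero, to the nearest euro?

€5,631

Monthly rate r = 21.4%/12 = 1.78333% = 0.0178333.
Payoff takes n = ⌈−ln(1 − rB₀/P)/ln(1+r)⌉ = ⌈31.265⌉ = 32 payments; the last is €201.40.
Total paid = 31·€755.00 + €201.40 = €23,606.40.
Total interest = total paid − principal = €23,606.40 − €17,975.00 = €5,631.40.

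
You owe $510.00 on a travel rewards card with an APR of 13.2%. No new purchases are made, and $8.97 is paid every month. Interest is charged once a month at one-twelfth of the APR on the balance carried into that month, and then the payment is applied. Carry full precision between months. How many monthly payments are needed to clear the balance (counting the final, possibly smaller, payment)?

Monthly rate r = 13.2%/12 = 1.1% = 0.011.
Recurrence: B ← B·(1+r) − $8.97.
Month 1: interest $5.61; balance after payment $506.64.
Month 2: interest $5.57; balance after payment $503.24.
Closed form: n = −ln(1 − rB₀/P)/ln(1+r) = −ln(0.37458)/ln(1.011) ≈ 89.758, so the balance reaches zero during payment 90.

90 payments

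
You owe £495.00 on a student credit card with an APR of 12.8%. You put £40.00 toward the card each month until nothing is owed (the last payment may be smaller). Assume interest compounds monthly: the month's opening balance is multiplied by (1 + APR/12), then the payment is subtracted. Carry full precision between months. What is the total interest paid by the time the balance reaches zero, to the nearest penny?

Monthly rate r = 12.8%/12 = 1.06667% = 0.0106667.
Payoff takes n = ⌈−ln(1 − rB₀/P)/ln(1+r)⌉ = ⌈13.342⌉ = 14 payments; the last is £13.74.
Total paid = 13·£40.00 + £13.74 = £533.74.
Total interest = total paid − principal = £533.74 − £495.00 = £38.74.

£38.74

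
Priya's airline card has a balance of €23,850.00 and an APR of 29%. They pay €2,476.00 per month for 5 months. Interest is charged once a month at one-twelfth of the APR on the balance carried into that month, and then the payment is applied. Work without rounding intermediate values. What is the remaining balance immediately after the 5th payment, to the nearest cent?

Monthly rate r = 29%/12 = 2.41667% = 0.0241667.
Each month: B ← B·(1+r) − €2,476.00.
Month 1: interest €576.38; balance after payment €21,950.38.
Month 2: interest €530.47; balance after payment €20,004.84.
Month 3: interest €483.45; balance after payment €18,012.29.
Month 4: interest €435.30; balance after payment €15,971.59.
Month 5: interest €385.98; balance after payment €13,881.57.

€13,881.57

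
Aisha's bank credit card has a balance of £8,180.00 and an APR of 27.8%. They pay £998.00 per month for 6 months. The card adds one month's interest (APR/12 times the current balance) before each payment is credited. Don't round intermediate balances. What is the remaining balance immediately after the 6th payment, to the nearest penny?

Monthly rate r = 27.8%/12 = 2.31667% = 0.0231667.
Each month: B ← B·(1+r) − £998.00.
Month 1: interest £189.50; balance after payment £7,371.50.
Month 2: interest £170.77; balance after payment £6,544.28.
Month 3: interest £151.61; balance after payment £5,697.89.
Month 4: interest £132.00; balance after payment £4,831.89.
Month 5: interest £111.94; balance after payment £3,945.83.
Month 6: interest £91.41; balance after payment £3,039.24.

£3,039.24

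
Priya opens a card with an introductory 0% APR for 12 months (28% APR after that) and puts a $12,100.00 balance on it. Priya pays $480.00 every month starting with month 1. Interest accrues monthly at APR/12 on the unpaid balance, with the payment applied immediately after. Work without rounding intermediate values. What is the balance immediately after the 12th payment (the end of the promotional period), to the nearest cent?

$6,340.00

Promo months 1–12 at r₀ = 0%/12 = 0; months 13+ at r₁ = 28%/12 = 0.0233333.
After month 12 (no interest yet): B = $12,100.00 − 12·$480.00 = $6,340.00.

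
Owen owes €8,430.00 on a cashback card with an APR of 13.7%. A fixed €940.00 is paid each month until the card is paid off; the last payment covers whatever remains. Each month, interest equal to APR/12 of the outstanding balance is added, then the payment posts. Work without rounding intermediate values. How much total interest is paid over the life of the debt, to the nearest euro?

€515

Monthly rate r = 13.7%/12 = 1.14167% = 0.0114167.
Payoff takes n = ⌈−ln(1 − rB₀/P)/ln(1+r)⌉ = ⌈9.515⌉ = 10 payments; the last is €485.48.
Total paid = 9·€940.00 + €485.48 = €8,945.48.
Total interest = total paid − principal = €8,945.48 − €8,430.00 = €515.48.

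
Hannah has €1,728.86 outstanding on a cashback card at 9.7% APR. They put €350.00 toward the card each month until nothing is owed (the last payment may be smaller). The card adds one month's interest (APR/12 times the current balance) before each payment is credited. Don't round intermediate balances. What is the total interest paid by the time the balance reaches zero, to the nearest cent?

Monthly rate r = 9.7%/12 = 0.808333% = 0.00808333.
Payoff takes n = ⌈−ln(1 − rB₀/P)/ln(1+r)⌉ = ⌈5.061⌉ = 6 payments; the last is €21.52.
Total paid = 5·€350.00 + €21.52 = €1,771.52.
Total interest = total paid − principal = €1,771.52 − €1,728.86 = €42.66.

€42.66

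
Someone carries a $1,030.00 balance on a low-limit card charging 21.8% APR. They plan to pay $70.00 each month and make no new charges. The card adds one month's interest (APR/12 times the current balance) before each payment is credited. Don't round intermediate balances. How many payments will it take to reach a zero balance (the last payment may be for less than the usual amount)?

18 months

Monthly rate r = 21.8%/12 = 1.81667% = 0.0181667.
Recurrence: B ← B·(1+r) − $70.00.
Month 1: interest $18.71; balance after payment $978.71.
Month 2: interest $17.78; balance after payment $926.49.
Closed form: n = −ln(1 − rB₀/P)/ln(1+r) = −ln(0.73269)/ln(1.01817) ≈ 17.276, so the balance reaches zero during payment 18.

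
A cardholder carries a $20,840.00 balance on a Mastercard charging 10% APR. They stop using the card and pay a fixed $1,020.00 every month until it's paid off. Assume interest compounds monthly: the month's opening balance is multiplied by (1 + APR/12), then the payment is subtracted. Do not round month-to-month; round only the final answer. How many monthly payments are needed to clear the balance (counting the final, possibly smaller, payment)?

23 payments

Monthly rate r = 10%/12 = 0.833333% = 0.00833333.
Recurrence: B ← B·(1+r) − $1,020.00.
Month 1: interest $173.67; balance after payment $19,993.67.
Month 2: interest $166.61; balance after payment $19,140.28.
Closed form: n = −ln(1 − rB₀/P)/ln(1+r) = −ln(0.82974)/ln(1.00833) ≈ 22.491, so the balance reaches zero during payment 23.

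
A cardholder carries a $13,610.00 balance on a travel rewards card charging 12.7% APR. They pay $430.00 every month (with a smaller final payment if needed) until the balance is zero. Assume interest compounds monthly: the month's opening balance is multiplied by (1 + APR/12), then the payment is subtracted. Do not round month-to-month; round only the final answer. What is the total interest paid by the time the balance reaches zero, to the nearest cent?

Monthly rate r = 12.7%/12 = 1.05833% = 0.0105833.
Payoff takes n = ⌈−ln(1 − rB₀/P)/ln(1+r)⌉ = ⌈38.748⌉ = 39 payments; the last is $322.16.
Total paid = 38·$430.00 + $322.16 = $16,662.16.
Total interest = total paid − principal = $16,662.16 − $13,610.00 = $3,052.16.

$3,052.16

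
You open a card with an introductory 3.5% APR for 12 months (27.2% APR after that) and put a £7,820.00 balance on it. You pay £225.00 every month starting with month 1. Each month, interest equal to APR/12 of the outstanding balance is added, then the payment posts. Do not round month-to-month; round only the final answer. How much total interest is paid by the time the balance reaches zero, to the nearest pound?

Promo months 1–12 at r₀ = 3.5%/12 = 0.00291667; months 13+ at r₁ = 27.2%/12 = 0.0226667.
After month 12: iterate B ← B·(1+r₀) − £225.00 for 12 months → £5,354.40.
Then at r₁ with £225.00/mo: n₂ = −ln(1 − r₁·B/P)/ln(1+r₁) ≈ 34.59 → 35 more payments.
Total paid = 46·£225.00 + £132.88 = £10,482.88; interest = £10,482.88 − £7,820.00 = £2,662.88.

£2,663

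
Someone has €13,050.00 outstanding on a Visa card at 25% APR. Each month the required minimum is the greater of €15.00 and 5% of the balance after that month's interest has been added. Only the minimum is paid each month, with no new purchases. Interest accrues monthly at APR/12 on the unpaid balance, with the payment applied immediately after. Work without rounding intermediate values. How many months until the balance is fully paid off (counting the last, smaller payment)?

Monthly rate r = 25%/12 = 2.08333% = 0.0208333.
While 5% of the post-interest balance exceeds €15.00, each month B ← (B·(1+r))·(1 − 0.05), i.e. B shrinks by the factor (1+r)·0.95 = 0.96979.
This holds for months 1–124. Entering month 125 the balance is €290.90; 5% of the post-interest balance is now below €15.00, so the flat €15.00 minimum applies from here.
From month 125 a fixed €15.00 at rate r clears €290.90 in 26 more payments. Total: 124 + 26 = 150 months.

150 months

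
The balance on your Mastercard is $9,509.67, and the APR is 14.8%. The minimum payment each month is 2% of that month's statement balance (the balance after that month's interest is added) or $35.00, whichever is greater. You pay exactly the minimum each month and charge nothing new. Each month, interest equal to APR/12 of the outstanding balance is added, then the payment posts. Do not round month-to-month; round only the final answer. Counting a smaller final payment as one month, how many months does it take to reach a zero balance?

292 months

Monthly rate r = 14.8%/12 = 1.23333% = 0.0123333.
While 2% of the post-interest balance exceeds $35.00, each month B ← (B·(1+r))·(1 − 0.02), i.e. B shrinks by the factor (1+r)·0.98 = 0.99209.
This holds for months 1–215. Entering month 216 the balance is $1,723.19; 2% of the post-interest balance is now below $35.00, so the flat $35.00 minimum applies from here.
From month 216 a fixed $35.00 at rate r clears $1,723.19 in 77 more payments. Total: 215 + 77 = 292 months.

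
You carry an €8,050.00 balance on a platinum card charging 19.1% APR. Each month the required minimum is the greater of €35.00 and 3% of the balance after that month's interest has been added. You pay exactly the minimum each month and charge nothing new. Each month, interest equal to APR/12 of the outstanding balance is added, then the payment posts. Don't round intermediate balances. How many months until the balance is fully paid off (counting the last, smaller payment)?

180 months

Monthly rate r = 19.1%/12 = 1.59167% = 0.0159167.
While 3% of the post-interest balance exceeds €35.00, each month B ← (B·(1+r))·(1 − 0.03), i.e. B shrinks by the factor (1+r)·0.97 = 0.98544.
This holds for months 1–133. Entering month 134 the balance is €1,144.36; 3% of the post-interest balance is now below €35.00, so the flat €35.00 minimum applies from here.
From month 134 a fixed €35.00 at rate r clears €1,144.36 in 47 more payments. Total: 133 + 47 = 180 months.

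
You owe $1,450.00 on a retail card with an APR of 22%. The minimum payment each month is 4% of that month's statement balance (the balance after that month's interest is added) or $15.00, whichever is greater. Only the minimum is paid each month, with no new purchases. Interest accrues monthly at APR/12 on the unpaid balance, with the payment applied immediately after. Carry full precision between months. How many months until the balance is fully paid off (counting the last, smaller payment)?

Monthly rate r = 22%/12 = 1.83333% = 0.0183333.
While 4% of the post-interest balance exceeds $15.00, each month B ← (B·(1+r))·(1 − 0.04), i.e. B shrinks by the factor (1+r)·0.96 = 0.9776.
This holds for months 1–61. Entering month 62 the balance is $364.08; 4% of the post-interest balance is now below $15.00, so the flat $15.00 minimum applies from here.
From month 62 a fixed $15.00 at rate r clears $364.08 in 33 more payments. Total: 61 + 33 = 94 months.

94 months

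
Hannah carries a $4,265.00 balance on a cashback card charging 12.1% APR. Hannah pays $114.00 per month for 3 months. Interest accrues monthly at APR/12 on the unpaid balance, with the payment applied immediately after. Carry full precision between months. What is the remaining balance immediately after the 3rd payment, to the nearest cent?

$4,049.86

Monthly rate r = 12.1%/12 = 1.00833% = 0.0100833.
Each month: B ← B·(1+r) − $114.00.
Month 1: interest $43.01; balance after payment $4,194.01.
Month 2: interest $42.29; balance after payment $4,122.29.
Month 3: interest $41.57; balance after payment $4,049.86.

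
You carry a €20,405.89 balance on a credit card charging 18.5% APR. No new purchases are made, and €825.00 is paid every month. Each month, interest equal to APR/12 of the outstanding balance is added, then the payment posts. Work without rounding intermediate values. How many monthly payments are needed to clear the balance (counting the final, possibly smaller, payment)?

Monthly rate r = 18.5%/12 = 1.54167% = 0.0154167.
Recurrence: B ← B·(1+r) − €825.00.
Month 1: interest €314.59; balance after payment €19,895.48.
Month 2: interest €306.72; balance after payment €19,377.20.
Closed form: n = −ln(1 − rB₀/P)/ln(1+r) = −ln(0.61868)/ln(1.01542) ≈ 31.386, so the balance reaches zero during payment 32.

32 payments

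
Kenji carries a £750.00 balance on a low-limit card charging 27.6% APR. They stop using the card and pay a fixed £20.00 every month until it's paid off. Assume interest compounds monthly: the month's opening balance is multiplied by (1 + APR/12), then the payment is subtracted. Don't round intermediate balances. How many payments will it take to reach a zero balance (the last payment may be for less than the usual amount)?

Monthly rate r = 27.6%/12 = 2.3% = 0.023.
Recurrence: B ← B·(1+r) − £20.00.
Month 1: interest £17.25; balance after payment £747.25.
Month 2: interest £17.19; balance after payment £744.44.
Closed form: n = −ln(1 − rB₀/P)/ln(1+r) = −ln(0.1375)/ln(1.023) ≈ 87.255, so the balance reaches zero during payment 88.

88 payments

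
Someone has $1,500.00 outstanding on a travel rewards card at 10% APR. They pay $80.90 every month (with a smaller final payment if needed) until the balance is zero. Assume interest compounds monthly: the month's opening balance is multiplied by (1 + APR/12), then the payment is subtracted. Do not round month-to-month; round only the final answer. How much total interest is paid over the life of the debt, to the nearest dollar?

$136

Monthly rate r = 10%/12 = 0.833333% = 0.00833333.
Payoff takes n = ⌈−ln(1 − rB₀/P)/ln(1+r)⌉ = ⌈20.225⌉ = 21 payments; the last is $18.24.
Total paid = 20·$80.90 + $18.24 = $1,636.24.
Total interest = total paid − principal = $1,636.24 − $1,500.00 = $136.24.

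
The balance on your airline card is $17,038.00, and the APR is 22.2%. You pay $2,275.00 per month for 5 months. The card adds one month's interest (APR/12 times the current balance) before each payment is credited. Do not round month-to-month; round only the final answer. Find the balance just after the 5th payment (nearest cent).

Monthly rate r = 22.2%/12 = 1.85% = 0.0185.
Each month: B ← B·(1+r) − $2,275.00.
Month 1: interest $315.20; balance after payment $15,078.20.
Month 2: interest $278.95; balance after payment $13,082.15.
Month 3: interest $242.02; balance after payment $11,049.17.
Month 4: interest $204.41; balance after payment $8,978.58.
Month 5: interest $166.10; balance after payment $6,869.68.

$6,869.68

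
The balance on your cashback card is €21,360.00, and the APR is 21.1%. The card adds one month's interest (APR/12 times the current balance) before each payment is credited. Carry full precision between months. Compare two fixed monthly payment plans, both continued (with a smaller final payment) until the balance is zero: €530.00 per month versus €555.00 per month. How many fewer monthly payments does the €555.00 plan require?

6 fewer payments

Monthly rate r = 21.1%/12 = 1.75833% = 0.0175833.
At €530.00/mo: n = ⌈−ln(1 − rB₀/P)/ln(1+r)⌉ = 71 payments (last €398.08); total interest = total paid − €21,360.00 = €16,138.08.
At €555.00/mo: 65 payments (last €436.54); total interest €14,596.54.
Payments saved = 71 − 65 = 6.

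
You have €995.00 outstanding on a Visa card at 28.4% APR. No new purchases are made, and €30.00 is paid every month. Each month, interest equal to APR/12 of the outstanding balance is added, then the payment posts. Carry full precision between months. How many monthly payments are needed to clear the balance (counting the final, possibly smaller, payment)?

Monthly rate r = 28.4%/12 = 2.36667% = 0.0236667.
Recurrence: B ← B·(1+r) − €30.00.
Month 1: interest €23.55; balance after payment €988.55.
Month 2: interest €23.40; balance after payment €981.94.
Closed form: n = −ln(1 − rB₀/P)/ln(1+r) = −ln(0.21506)/ln(1.02367) ≈ 65.703, so the balance reaches zero during payment 66.

66 months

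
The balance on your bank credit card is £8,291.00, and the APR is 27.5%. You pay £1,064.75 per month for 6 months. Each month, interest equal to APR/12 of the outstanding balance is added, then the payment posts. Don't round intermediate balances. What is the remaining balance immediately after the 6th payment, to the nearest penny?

Monthly rate r = 27.5%/12 = 2.29167% = 0.0229167.
Each month: B ← B·(1+r) − £1,064.75.
Month 1: interest £190.00; balance after payment £7,416.25.
Month 2: interest £169.96; balance after payment £6,521.46.
Month 3: interest £149.45; balance after payment £5,606.16.
Month 4: interest £128.47; balance after payment £4,669.88.
Month 5: interest £107.02; balance after payment £3,712.15.
Month 6: interest £85.07; balance after payment £2,732.47.

£2,732.47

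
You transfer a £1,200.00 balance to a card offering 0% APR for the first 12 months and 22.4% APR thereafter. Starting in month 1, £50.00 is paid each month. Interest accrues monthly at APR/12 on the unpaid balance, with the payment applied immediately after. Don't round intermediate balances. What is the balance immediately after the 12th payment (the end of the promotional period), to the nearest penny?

Promo months 1–12 at r₀ = 0%/12 = 0; months 13+ at r₁ = 22.4%/12 = 0.0186667.
After month 12 (no interest yet): B = £1,200.00 − 12·£50.00 = £600.00.

£600.00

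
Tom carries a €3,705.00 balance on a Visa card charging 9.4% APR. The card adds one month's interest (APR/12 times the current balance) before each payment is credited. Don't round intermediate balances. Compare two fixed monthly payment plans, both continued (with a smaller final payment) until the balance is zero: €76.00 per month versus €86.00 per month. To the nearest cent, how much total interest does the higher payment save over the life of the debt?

€148.09

Monthly rate r = 9.4%/12 = 0.783333% = 0.00783333.
At €76.00/mo: n = ⌈−ln(1 − rB₀/P)/ln(1+r)⌉ = 62 payments (last €49.67); total interest = total paid − €3,705.00 = €980.67.
At €86.00/mo: 53 payments (last €65.58); total interest €832.58.
Interest saved = €980.67 − €832.58 = €148.09.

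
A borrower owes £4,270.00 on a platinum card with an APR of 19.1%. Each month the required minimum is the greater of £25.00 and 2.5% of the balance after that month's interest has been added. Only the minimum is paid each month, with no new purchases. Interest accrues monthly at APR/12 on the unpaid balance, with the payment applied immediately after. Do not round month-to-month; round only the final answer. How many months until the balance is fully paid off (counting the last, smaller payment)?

Monthly rate r = 19.1%/12 = 1.59167% = 0.0159167.
While 2.5% of the post-interest balance exceeds £25.00, each month B ← (B·(1+r))·(1 − 0.025), i.e. B shrinks by the factor (1+r)·0.975 = 0.99052.
This holds for months 1–155. Entering month 156 the balance is £975.32; 2.5% of the post-interest balance is now below £25.00, so the flat £25.00 minimum applies from here.
From month 156 a fixed £25.00 at rate r clears £975.32 in 62 more payments. Total: 155 + 62 = 217 months.

217 months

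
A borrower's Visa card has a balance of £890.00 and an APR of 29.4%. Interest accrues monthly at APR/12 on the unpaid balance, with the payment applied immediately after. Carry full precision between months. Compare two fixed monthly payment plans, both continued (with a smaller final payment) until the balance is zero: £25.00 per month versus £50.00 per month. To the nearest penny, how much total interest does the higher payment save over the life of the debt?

£941.35

Monthly rate r = 29.4%/12 = 2.45% = 0.0245.
At £25.00/mo: n = ⌈−ln(1 − rB₀/P)/ln(1+r)⌉ = 85 payments (last £24.89); total interest = total paid − £890.00 = £1,234.89.
At £50.00/mo: 24 payments (last £33.54); total interest £293.54.
Interest saved = £1,234.89 − £293.54 = £941.35.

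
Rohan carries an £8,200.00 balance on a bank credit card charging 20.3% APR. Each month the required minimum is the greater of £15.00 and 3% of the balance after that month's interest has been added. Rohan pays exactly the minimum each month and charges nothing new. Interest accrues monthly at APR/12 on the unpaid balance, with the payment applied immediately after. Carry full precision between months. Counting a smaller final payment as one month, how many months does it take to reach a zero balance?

254 months

Monthly rate r = 20.3%/12 = 1.69167% = 0.0169167.
While 3% of the post-interest balance exceeds £15.00, each month B ← (B·(1+r))·(1 − 0.03), i.e. B shrinks by the factor (1+r)·0.97 = 0.98641.
This holds for months 1–206. Entering month 207 the balance is £489.30; 3% of the post-interest balance is now below £15.00, so the flat £15.00 minimum applies from here.
From month 207 a fixed £15.00 at rate r clears £489.30 in 48 more payments. Total: 206 + 48 = 254 months.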